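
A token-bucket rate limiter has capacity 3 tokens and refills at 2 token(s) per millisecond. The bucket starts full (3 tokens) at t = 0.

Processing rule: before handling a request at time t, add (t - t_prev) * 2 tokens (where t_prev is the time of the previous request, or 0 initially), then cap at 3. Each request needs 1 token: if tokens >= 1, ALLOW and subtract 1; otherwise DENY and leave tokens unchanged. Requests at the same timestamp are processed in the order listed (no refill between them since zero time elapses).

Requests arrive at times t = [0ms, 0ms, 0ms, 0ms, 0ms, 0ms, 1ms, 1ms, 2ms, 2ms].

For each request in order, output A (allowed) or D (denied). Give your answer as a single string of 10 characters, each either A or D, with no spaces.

Answer: AAADDDAAAA

Derivation:
Simulating step by step:
  req#1 t=0ms: ALLOW
  req#2 t=0ms: ALLOW
  req#3 t=0ms: ALLOW
  req#4 t=0ms: DENY
  req#5 t=0ms: DENY
  req#6 t=0ms: DENY
  req#7 t=1ms: ALLOW
  req#8 t=1ms: ALLOW
  req#9 t=2ms: ALLOW
  req#10 t=2ms: ALLOW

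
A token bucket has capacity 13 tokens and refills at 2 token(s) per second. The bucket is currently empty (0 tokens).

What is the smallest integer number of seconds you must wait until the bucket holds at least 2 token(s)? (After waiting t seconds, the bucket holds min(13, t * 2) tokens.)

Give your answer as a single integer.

Need t * 2 >= 2, so t >= 2/2.
Smallest integer t = ceil(2/2) = 1.

Answer: 1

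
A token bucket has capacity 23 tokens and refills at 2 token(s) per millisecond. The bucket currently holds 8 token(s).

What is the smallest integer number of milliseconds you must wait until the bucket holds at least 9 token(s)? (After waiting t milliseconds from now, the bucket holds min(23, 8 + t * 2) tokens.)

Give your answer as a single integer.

Answer: 1

Derivation:
Need 8 + t * 2 >= 9, so t >= 1/2.
Smallest integer t = ceil(1/2) = 1.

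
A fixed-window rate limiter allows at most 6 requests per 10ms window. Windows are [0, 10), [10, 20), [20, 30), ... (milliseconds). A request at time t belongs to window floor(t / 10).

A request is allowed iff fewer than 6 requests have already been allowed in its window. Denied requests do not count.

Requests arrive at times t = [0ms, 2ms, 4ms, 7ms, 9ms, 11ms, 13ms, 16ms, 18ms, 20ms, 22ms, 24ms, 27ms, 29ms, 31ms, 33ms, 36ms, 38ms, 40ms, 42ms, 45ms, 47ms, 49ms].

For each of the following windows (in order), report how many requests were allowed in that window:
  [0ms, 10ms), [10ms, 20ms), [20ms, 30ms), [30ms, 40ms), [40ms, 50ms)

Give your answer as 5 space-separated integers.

Answer: 5 4 5 4 5

Derivation:
Processing requests:
  req#1 t=0ms (window 0): ALLOW
  req#2 t=2ms (window 0): ALLOW
  req#3 t=4ms (window 0): ALLOW
  req#4 t=7ms (window 0): ALLOW
  req#5 t=9ms (window 0): ALLOW
  req#6 t=11ms (window 1): ALLOW
  req#7 t=13ms (window 1): ALLOW
  req#8 t=16ms (window 1): ALLOW
  req#9 t=18ms (window 1): ALLOW
  req#10 t=20ms (window 2): ALLOW
  req#11 t=22ms (window 2): ALLOW
  req#12 t=24ms (window 2): ALLOW
  req#13 t=27ms (window 2): ALLOW
  req#14 t=29ms (window 2): ALLOW
  req#15 t=31ms (window 3): ALLOW
  req#16 t=33ms (window 3): ALLOW
  req#17 t=36ms (window 3): ALLOW
  req#18 t=38ms (window 3): ALLOW
  req#19 t=40ms (window 4): ALLOW
  req#20 t=42ms (window 4): ALLOW
  req#21 t=45ms (window 4): ALLOW
  req#22 t=47ms (window 4): ALLOW
  req#23 t=49ms (window 4): ALLOW

Allowed counts by window: 5 4 5 4 5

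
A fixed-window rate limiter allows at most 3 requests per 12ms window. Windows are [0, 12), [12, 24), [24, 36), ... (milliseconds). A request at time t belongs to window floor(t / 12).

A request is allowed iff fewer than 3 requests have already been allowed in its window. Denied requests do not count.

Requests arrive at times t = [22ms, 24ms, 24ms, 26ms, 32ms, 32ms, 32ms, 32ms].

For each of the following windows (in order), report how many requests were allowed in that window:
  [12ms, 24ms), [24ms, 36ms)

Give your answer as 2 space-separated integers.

Processing requests:
  req#1 t=22ms (window 1): ALLOW
  req#2 t=24ms (window 2): ALLOW
  req#3 t=24ms (window 2): ALLOW
  req#4 t=26ms (window 2): ALLOW
  req#5 t=32ms (window 2): DENY
  req#6 t=32ms (window 2): DENY
  req#7 t=32ms (window 2): DENY
  req#8 t=32ms (window 2): DENY

Allowed counts by window: 1 3

Answer: 1 3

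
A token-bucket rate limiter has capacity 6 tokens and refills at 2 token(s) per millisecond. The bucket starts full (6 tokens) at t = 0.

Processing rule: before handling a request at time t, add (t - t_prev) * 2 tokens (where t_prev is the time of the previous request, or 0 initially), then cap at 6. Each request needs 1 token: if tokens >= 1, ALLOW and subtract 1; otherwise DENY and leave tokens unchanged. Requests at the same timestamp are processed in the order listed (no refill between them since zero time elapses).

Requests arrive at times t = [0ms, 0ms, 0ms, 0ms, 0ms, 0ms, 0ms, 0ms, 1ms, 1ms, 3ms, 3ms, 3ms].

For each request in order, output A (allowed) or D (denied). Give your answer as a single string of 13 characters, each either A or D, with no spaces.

Simulating step by step:
  req#1 t=0ms: ALLOW
  req#2 t=0ms: ALLOW
  req#3 t=0ms: ALLOW
  req#4 t=0ms: ALLOW
  req#5 t=0ms: ALLOW
  req#6 t=0ms: ALLOW
  req#7 t=0ms: DENY
  req#8 t=0ms: DENY
  req#9 t=1ms: ALLOW
  req#10 t=1ms: ALLOW
  req#11 t=3ms: ALLOW
  req#12 t=3ms: ALLOW
  req#13 t=3ms: ALLOW

Answer: AAAAAADDAAAAA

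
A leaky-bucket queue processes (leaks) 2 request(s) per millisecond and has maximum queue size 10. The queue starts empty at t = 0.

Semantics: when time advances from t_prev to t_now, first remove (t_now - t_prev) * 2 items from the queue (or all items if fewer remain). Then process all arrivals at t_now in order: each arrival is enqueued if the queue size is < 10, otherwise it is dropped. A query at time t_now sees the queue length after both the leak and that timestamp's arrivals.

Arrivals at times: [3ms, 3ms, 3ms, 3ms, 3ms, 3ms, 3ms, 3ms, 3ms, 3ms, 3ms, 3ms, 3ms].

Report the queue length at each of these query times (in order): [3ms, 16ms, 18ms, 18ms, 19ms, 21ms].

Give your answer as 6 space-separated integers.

Answer: 10 0 0 0 0 0

Derivation:
Queue lengths at query times:
  query t=3ms: backlog = 10
  query t=16ms: backlog = 0
  query t=18ms: backlog = 0
  query t=18ms: backlog = 0
  query t=19ms: backlog = 0
  query t=21ms: backlog = 0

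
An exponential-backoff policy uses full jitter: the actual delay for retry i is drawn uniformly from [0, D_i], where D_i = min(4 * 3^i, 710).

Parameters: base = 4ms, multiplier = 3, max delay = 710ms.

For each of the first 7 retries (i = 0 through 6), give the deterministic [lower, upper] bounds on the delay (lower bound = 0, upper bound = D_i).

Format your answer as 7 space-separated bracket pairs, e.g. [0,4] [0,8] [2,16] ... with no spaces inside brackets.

Answer: [0,4] [0,12] [0,36] [0,108] [0,324] [0,710] [0,710]

Derivation:
Computing bounds per retry:
  i=0: D_i=min(4*3^0,710)=4, bounds=[0,4]
  i=1: D_i=min(4*3^1,710)=12, bounds=[0,12]
  i=2: D_i=min(4*3^2,710)=36, bounds=[0,36]
  i=3: D_i=min(4*3^3,710)=108, bounds=[0,108]
  i=4: D_i=min(4*3^4,710)=324, bounds=[0,324]
  i=5: D_i=min(4*3^5,710)=710, bounds=[0,710]
  i=6: D_i=min(4*3^6,710)=710, bounds=[0,710]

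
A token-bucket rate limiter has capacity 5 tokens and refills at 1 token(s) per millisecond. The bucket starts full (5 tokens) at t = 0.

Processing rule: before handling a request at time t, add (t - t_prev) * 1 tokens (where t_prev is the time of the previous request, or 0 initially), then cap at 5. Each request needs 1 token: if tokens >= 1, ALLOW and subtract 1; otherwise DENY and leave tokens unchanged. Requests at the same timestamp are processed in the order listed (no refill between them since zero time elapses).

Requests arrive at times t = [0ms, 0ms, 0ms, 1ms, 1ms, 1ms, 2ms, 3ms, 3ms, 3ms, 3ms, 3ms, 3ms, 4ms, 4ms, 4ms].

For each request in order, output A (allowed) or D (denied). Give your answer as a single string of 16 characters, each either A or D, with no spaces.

Simulating step by step:
  req#1 t=0ms: ALLOW
  req#2 t=0ms: ALLOW
  req#3 t=0ms: ALLOW
  req#4 t=1ms: ALLOW
  req#5 t=1ms: ALLOW
  req#6 t=1ms: ALLOW
  req#7 t=2ms: ALLOW
  req#8 t=3ms: ALLOW
  req#9 t=3ms: DENY
  req#10 t=3ms: DENY
  req#11 t=3ms: DENY
  req#12 t=3ms: DENY
  req#13 t=3ms: DENY
  req#14 t=4ms: ALLOW
  req#15 t=4ms: DENY
  req#16 t=4ms: DENY

Answer: AAAAAAAADDDDDADD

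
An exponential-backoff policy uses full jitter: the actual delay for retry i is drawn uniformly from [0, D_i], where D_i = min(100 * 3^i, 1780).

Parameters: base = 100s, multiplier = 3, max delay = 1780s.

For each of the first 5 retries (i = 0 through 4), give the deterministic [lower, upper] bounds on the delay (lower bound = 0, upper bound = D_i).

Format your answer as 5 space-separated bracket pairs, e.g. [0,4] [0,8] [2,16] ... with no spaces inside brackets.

Computing bounds per retry:
  i=0: D_i=min(100*3^0,1780)=100, bounds=[0,100]
  i=1: D_i=min(100*3^1,1780)=300, bounds=[0,300]
  i=2: D_i=min(100*3^2,1780)=900, bounds=[0,900]
  i=3: D_i=min(100*3^3,1780)=1780, bounds=[0,1780]
  i=4: D_i=min(100*3^4,1780)=1780, bounds=[0,1780]

Answer: [0,100] [0,300] [0,900] [0,1780] [0,1780]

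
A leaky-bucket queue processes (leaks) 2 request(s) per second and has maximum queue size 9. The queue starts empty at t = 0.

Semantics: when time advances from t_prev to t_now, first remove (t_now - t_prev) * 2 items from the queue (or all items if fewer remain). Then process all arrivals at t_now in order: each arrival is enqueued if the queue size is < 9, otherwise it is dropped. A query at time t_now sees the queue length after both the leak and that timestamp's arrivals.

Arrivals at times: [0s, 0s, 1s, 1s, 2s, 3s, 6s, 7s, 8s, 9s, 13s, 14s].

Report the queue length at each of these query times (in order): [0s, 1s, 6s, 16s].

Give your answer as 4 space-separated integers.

Answer: 2 2 1 0

Derivation:
Queue lengths at query times:
  query t=0s: backlog = 2
  query t=1s: backlog = 2
  query t=6s: backlog = 1
  query t=16s: backlog = 0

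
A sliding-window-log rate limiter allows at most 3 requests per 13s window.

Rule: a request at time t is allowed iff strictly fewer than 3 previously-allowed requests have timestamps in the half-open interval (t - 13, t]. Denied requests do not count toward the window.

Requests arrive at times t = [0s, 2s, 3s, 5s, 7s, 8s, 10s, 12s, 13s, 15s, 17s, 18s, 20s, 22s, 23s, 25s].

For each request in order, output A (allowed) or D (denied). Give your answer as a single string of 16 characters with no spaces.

Answer: AAADDDDDAAADDDDD

Derivation:
Tracking allowed requests in the window:
  req#1 t=0s: ALLOW
  req#2 t=2s: ALLOW
  req#3 t=3s: ALLOW
  req#4 t=5s: DENY
  req#5 t=7s: DENY
  req#6 t=8s: DENY
  req#7 t=10s: DENY
  req#8 t=12s: DENY
  req#9 t=13s: ALLOW
  req#10 t=15s: ALLOW
  req#11 t=17s: ALLOW
  req#12 t=18s: DENY
  req#13 t=20s: DENY
  req#14 t=22s: DENY
  req#15 t=23s: DENY
  req#16 t=25s: DENY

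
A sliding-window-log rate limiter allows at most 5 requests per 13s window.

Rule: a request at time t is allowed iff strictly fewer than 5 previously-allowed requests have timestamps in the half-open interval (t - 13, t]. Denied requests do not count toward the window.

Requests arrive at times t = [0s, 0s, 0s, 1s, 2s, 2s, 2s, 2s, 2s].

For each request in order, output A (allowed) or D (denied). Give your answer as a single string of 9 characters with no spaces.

Answer: AAAAADDDD

Derivation:
Tracking allowed requests in the window:
  req#1 t=0s: ALLOW
  req#2 t=0s: ALLOW
  req#3 t=0s: ALLOW
  req#4 t=1s: ALLOW
  req#5 t=2s: ALLOW
  req#6 t=2s: DENY
  req#7 t=2s: DENY
  req#8 t=2s: DENY
  req#9 t=2s: DENY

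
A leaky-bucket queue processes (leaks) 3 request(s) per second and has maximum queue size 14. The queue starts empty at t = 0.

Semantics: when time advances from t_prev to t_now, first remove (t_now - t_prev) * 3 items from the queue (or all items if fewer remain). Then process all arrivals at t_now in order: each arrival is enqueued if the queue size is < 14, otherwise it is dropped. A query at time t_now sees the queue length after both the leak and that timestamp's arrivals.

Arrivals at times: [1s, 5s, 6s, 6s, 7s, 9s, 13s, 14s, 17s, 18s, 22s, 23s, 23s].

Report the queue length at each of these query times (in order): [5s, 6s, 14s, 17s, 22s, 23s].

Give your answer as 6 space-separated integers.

Answer: 1 2 1 1 1 2

Derivation:
Queue lengths at query times:
  query t=5s: backlog = 1
  query t=6s: backlog = 2
  query t=14s: backlog = 1
  query t=17s: backlog = 1
  query t=22s: backlog = 1
  query t=23s: backlog = 2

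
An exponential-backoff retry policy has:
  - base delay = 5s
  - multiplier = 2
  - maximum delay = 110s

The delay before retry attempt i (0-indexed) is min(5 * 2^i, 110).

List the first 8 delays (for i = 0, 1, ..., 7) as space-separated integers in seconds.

Answer: 5 10 20 40 80 110 110 110

Derivation:
Computing each delay:
  i=0: min(5*2^0, 110) = 5
  i=1: min(5*2^1, 110) = 10
  i=2: min(5*2^2, 110) = 20
  i=3: min(5*2^3, 110) = 40
  i=4: min(5*2^4, 110) = 80
  i=5: min(5*2^5, 110) = 110
  i=6: min(5*2^6, 110) = 110
  i=7: min(5*2^7, 110) = 110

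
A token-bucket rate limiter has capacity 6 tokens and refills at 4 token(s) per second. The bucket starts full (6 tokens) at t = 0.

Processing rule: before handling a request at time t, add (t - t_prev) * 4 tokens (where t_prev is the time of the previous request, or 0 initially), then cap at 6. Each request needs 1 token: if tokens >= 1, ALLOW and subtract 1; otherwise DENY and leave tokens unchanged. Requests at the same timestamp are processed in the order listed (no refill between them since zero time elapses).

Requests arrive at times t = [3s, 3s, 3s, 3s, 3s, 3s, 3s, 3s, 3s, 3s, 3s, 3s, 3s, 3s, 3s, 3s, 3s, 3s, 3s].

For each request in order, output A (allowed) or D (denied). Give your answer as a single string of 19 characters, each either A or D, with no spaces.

Simulating step by step:
  req#1 t=3s: ALLOW
  req#2 t=3s: ALLOW
  req#3 t=3s: ALLOW
  req#4 t=3s: ALLOW
  req#5 t=3s: ALLOW
  req#6 t=3s: ALLOW
  req#7 t=3s: DENY
  req#8 t=3s: DENY
  req#9 t=3s: DENY
  req#10 t=3s: DENY
  req#11 t=3s: DENY
  req#12 t=3s: DENY
  req#13 t=3s: DENY
  req#14 t=3s: DENY
  req#15 t=3s: DENY
  req#16 t=3s: DENY
  req#17 t=3s: DENY
  req#18 t=3s: DENY
  req#19 t=3s: DENY

Answer: AAAAAADDDDDDDDDDDDD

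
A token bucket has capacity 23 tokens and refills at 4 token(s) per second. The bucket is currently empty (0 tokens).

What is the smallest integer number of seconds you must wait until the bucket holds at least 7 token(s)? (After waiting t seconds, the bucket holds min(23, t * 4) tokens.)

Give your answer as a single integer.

Answer: 2

Derivation:
Need t * 4 >= 7, so t >= 7/4.
Smallest integer t = ceil(7/4) = 2.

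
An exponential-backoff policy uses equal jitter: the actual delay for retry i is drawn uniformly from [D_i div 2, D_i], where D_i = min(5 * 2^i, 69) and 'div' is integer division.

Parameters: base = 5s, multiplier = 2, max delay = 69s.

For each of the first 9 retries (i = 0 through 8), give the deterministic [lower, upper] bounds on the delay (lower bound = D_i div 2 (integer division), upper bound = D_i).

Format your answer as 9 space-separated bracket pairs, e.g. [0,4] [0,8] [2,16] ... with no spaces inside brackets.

Computing bounds per retry:
  i=0: D_i=min(5*2^0,69)=5, bounds=[2,5]
  i=1: D_i=min(5*2^1,69)=10, bounds=[5,10]
  i=2: D_i=min(5*2^2,69)=20, bounds=[10,20]
  i=3: D_i=min(5*2^3,69)=40, bounds=[20,40]
  i=4: D_i=min(5*2^4,69)=69, bounds=[34,69]
  i=5: D_i=min(5*2^5,69)=69, bounds=[34,69]
  i=6: D_i=min(5*2^6,69)=69, bounds=[34,69]
  i=7: D_i=min(5*2^7,69)=69, bounds=[34,69]
  i=8: D_i=min(5*2^8,69)=69, bounds=[34,69]

Answer: [2,5] [5,10] [10,20] [20,40] [34,69] [34,69] [34,69] [34,69] [34,69]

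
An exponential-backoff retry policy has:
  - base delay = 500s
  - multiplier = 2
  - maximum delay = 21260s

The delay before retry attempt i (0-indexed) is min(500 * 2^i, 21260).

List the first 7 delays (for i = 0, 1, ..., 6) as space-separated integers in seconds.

Computing each delay:
  i=0: min(500*2^0, 21260) = 500
  i=1: min(500*2^1, 21260) = 1000
  i=2: min(500*2^2, 21260) = 2000
  i=3: min(500*2^3, 21260) = 4000
  i=4: min(500*2^4, 21260) = 8000
  i=5: min(500*2^5, 21260) = 16000
  i=6: min(500*2^6, 21260) = 21260

Answer: 500 1000 2000 4000 8000 16000 21260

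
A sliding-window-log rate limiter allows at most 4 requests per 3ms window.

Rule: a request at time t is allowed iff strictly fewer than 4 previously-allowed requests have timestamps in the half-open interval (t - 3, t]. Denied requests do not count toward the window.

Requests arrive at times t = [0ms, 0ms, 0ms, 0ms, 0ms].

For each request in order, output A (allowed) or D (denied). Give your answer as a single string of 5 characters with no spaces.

Answer: AAAAD

Derivation:
Tracking allowed requests in the window:
  req#1 t=0ms: ALLOW
  req#2 t=0ms: ALLOW
  req#3 t=0ms: ALLOW
  req#4 t=0ms: ALLOW
  req#5 t=0ms: DENY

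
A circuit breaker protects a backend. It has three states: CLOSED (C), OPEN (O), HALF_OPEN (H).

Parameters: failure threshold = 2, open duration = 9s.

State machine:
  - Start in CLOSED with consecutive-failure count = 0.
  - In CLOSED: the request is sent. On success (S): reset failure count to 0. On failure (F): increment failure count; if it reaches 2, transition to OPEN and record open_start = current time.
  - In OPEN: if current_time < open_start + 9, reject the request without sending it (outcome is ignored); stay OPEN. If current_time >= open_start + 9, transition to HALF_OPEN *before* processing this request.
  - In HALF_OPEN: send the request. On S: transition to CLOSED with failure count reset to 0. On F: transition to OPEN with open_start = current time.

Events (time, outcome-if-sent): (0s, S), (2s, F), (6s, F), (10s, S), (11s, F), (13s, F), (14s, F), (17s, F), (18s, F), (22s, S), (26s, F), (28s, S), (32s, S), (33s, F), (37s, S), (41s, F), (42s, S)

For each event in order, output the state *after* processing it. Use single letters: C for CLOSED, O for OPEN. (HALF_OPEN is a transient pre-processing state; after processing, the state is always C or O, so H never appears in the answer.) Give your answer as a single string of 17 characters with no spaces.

Answer: CCOOOOOOOOOOOOCCC

Derivation:
State after each event:
  event#1 t=0s outcome=S: state=CLOSED
  event#2 t=2s outcome=F: state=CLOSED
  event#3 t=6s outcome=F: state=OPEN
  event#4 t=10s outcome=S: state=OPEN
  event#5 t=11s outcome=F: state=OPEN
  event#6 t=13s outcome=F: state=OPEN
  event#7 t=14s outcome=F: state=OPEN
  event#8 t=17s outcome=F: state=OPEN
  event#9 t=18s outcome=F: state=OPEN
  event#10 t=22s outcome=S: state=OPEN
  event#11 t=26s outcome=F: state=OPEN
  event#12 t=28s outcome=S: state=OPEN
  event#13 t=32s outcome=S: state=OPEN
  event#14 t=33s outcome=F: state=OPEN
  event#15 t=37s outcome=S: state=CLOSED
  event#16 t=41s outcome=F: state=CLOSED
  event#17 t=42s outcome=S: state=CLOSED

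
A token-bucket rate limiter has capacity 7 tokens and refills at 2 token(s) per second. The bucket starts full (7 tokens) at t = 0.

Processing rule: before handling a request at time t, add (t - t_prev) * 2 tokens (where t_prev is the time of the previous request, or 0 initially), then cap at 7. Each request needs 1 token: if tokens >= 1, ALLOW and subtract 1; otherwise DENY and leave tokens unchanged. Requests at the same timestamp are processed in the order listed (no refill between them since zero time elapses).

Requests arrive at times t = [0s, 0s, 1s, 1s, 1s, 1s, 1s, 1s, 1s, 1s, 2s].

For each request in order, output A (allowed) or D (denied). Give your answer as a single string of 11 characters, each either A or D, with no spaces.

Answer: AAAAAAAAADA

Derivation:
Simulating step by step:
  req#1 t=0s: ALLOW
  req#2 t=0s: ALLOW
  req#3 t=1s: ALLOW
  req#4 t=1s: ALLOW
  req#5 t=1s: ALLOW
  req#6 t=1s: ALLOW
  req#7 t=1s: ALLOW
  req#8 t=1s: ALLOW
  req#9 t=1s: ALLOW
  req#10 t=1s: DENY
  req#11 t=2s: ALLOW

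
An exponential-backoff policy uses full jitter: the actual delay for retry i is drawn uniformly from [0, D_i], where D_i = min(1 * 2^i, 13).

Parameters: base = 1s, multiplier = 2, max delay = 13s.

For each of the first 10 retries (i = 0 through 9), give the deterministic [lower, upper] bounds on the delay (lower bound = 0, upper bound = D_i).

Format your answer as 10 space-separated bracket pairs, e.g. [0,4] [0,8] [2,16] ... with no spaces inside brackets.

Answer: [0,1] [0,2] [0,4] [0,8] [0,13] [0,13] [0,13] [0,13] [0,13] [0,13]

Derivation:
Computing bounds per retry:
  i=0: D_i=min(1*2^0,13)=1, bounds=[0,1]
  i=1: D_i=min(1*2^1,13)=2, bounds=[0,2]
  i=2: D_i=min(1*2^2,13)=4, bounds=[0,4]
  i=3: D_i=min(1*2^3,13)=8, bounds=[0,8]
  i=4: D_i=min(1*2^4,13)=13, bounds=[0,13]
  i=5: D_i=min(1*2^5,13)=13, bounds=[0,13]
  i=6: D_i=min(1*2^6,13)=13, bounds=[0,13]
  i=7: D_i=min(1*2^7,13)=13, bounds=[0,13]
  i=8: D_i=min(1*2^8,13)=13, bounds=[0,13]
  i=9: D_i=min(1*2^9,13)=13, bounds=[0,13]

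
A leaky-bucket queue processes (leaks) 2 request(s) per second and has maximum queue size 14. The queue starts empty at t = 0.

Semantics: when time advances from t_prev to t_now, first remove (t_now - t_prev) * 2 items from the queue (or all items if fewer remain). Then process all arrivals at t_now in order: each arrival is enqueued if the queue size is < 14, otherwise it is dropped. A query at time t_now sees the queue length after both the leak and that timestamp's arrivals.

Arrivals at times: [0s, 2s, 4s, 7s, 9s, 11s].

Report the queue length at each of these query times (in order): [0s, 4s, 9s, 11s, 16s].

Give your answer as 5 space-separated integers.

Queue lengths at query times:
  query t=0s: backlog = 1
  query t=4s: backlog = 1
  query t=9s: backlog = 1
  query t=11s: backlog = 1
  query t=16s: backlog = 0

Answer: 1 1 1 1 0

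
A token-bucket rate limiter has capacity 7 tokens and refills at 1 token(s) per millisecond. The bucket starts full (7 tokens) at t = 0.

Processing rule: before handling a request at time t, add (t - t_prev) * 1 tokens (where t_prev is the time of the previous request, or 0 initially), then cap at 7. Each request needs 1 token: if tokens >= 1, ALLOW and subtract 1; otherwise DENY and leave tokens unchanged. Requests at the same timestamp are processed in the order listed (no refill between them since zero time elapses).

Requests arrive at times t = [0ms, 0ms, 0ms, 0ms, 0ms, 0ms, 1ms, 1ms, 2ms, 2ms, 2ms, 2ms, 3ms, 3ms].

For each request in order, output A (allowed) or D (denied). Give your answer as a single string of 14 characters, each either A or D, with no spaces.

Answer: AAAAAAAAADDDAD

Derivation:
Simulating step by step:
  req#1 t=0ms: ALLOW
  req#2 t=0ms: ALLOW
  req#3 t=0ms: ALLOW
  req#4 t=0ms: ALLOW
  req#5 t=0ms: ALLOW
  req#6 t=0ms: ALLOW
  req#7 t=1ms: ALLOW
  req#8 t=1ms: ALLOW
  req#9 t=2ms: ALLOW
  req#10 t=2ms: DENY
  req#11 t=2ms: DENY
  req#12 t=2ms: DENY
  req#13 t=3ms: ALLOW
  req#14 t=3ms: DENY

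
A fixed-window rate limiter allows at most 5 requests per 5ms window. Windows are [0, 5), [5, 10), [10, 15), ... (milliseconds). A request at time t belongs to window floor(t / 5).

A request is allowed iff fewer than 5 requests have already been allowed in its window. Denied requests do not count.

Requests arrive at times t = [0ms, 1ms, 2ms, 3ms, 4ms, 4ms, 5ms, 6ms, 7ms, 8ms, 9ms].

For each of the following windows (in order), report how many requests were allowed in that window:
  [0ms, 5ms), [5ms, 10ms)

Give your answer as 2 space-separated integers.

Processing requests:
  req#1 t=0ms (window 0): ALLOW
  req#2 t=1ms (window 0): ALLOW
  req#3 t=2ms (window 0): ALLOW
  req#4 t=3ms (window 0): ALLOW
  req#5 t=4ms (window 0): ALLOW
  req#6 t=4ms (window 0): DENY
  req#7 t=5ms (window 1): ALLOW
  req#8 t=6ms (window 1): ALLOW
  req#9 t=7ms (window 1): ALLOW
  req#10 t=8ms (window 1): ALLOW
  req#11 t=9ms (window 1): ALLOW

Allowed counts by window: 5 5

Answer: 5 5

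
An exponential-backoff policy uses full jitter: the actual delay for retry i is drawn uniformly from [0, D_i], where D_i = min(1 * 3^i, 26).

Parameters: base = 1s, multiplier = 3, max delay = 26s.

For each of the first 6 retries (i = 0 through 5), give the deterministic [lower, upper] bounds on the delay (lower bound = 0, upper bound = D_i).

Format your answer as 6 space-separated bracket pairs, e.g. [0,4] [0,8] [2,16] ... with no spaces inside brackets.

Answer: [0,1] [0,3] [0,9] [0,26] [0,26] [0,26]

Derivation:
Computing bounds per retry:
  i=0: D_i=min(1*3^0,26)=1, bounds=[0,1]
  i=1: D_i=min(1*3^1,26)=3, bounds=[0,3]
  i=2: D_i=min(1*3^2,26)=9, bounds=[0,9]
  i=3: D_i=min(1*3^3,26)=26, bounds=[0,26]
  i=4: D_i=min(1*3^4,26)=26, bounds=[0,26]
  i=5: D_i=min(1*3^5,26)=26, bounds=[0,26]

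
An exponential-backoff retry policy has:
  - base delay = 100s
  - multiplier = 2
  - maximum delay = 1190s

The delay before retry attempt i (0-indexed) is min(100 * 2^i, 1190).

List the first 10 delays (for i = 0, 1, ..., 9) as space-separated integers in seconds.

Computing each delay:
  i=0: min(100*2^0, 1190) = 100
  i=1: min(100*2^1, 1190) = 200
  i=2: min(100*2^2, 1190) = 400
  i=3: min(100*2^3, 1190) = 800
  i=4: min(100*2^4, 1190) = 1190
  i=5: min(100*2^5, 1190) = 1190
  i=6: min(100*2^6, 1190) = 1190
  i=7: min(100*2^7, 1190) = 1190
  i=8: min(100*2^8, 1190) = 1190
  i=9: min(100*2^9, 1190) = 1190

Answer: 100 200 400 800 1190 1190 1190 1190 1190 1190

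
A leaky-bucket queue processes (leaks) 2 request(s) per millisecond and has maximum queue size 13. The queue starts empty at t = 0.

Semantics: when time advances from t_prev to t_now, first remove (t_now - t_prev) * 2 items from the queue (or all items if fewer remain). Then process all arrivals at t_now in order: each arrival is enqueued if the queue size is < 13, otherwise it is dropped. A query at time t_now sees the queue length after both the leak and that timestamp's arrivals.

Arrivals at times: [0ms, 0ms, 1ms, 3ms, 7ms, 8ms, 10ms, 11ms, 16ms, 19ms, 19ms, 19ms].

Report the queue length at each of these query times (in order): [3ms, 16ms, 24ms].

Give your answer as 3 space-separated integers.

Answer: 1 1 0

Derivation:
Queue lengths at query times:
  query t=3ms: backlog = 1
  query t=16ms: backlog = 1
  query t=24ms: backlog = 0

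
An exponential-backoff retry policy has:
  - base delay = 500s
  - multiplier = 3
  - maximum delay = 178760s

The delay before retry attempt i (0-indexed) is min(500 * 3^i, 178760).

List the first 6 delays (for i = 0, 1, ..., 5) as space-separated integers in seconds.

Computing each delay:
  i=0: min(500*3^0, 178760) = 500
  i=1: min(500*3^1, 178760) = 1500
  i=2: min(500*3^2, 178760) = 4500
  i=3: min(500*3^3, 178760) = 13500
  i=4: min(500*3^4, 178760) = 40500
  i=5: min(500*3^5, 178760) = 121500

Answer: 500 1500 4500 13500 40500 121500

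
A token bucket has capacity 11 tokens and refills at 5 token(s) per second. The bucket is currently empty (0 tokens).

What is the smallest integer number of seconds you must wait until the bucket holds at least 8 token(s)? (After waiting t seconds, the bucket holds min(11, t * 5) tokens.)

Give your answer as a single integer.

Need t * 5 >= 8, so t >= 8/5.
Smallest integer t = ceil(8/5) = 2.

Answer: 2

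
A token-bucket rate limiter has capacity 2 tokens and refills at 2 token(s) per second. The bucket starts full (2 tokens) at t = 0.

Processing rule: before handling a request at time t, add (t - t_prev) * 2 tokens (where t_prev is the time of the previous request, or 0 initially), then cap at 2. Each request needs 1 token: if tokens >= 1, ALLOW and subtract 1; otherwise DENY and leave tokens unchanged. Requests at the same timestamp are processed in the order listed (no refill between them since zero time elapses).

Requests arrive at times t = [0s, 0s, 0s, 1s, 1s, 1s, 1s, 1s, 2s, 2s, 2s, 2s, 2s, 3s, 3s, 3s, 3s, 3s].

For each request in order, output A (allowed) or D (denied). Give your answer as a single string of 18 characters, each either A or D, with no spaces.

Simulating step by step:
  req#1 t=0s: ALLOW
  req#2 t=0s: ALLOW
  req#3 t=0s: DENY
  req#4 t=1s: ALLOW
  req#5 t=1s: ALLOW
  req#6 t=1s: DENY
  req#7 t=1s: DENY
  req#8 t=1s: DENY
  req#9 t=2s: ALLOW
  req#10 t=2s: ALLOW
  req#11 t=2s: DENY
  req#12 t=2s: DENY
  req#13 t=2s: DENY
  req#14 t=3s: ALLOW
  req#15 t=3s: ALLOW
  req#16 t=3s: DENY
  req#17 t=3s: DENY
  req#18 t=3s: DENY

Answer: AADAADDDAADDDAADDD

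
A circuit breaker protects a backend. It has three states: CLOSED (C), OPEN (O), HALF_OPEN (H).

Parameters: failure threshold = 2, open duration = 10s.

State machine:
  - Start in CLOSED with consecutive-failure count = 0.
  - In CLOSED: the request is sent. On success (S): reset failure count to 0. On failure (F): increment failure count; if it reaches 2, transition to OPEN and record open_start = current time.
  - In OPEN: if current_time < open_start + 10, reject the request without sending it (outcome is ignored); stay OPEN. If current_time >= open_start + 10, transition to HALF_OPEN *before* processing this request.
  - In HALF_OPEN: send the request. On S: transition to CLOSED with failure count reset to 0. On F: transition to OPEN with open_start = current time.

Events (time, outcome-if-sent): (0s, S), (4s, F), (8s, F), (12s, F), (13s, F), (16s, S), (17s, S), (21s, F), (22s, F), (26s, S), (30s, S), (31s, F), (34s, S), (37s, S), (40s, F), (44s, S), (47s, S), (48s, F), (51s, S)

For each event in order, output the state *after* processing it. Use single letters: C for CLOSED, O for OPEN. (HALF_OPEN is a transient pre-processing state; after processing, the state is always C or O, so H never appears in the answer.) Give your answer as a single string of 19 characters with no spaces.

State after each event:
  event#1 t=0s outcome=S: state=CLOSED
  event#2 t=4s outcome=F: state=CLOSED
  event#3 t=8s outcome=F: state=OPEN
  event#4 t=12s outcome=F: state=OPEN
  event#5 t=13s outcome=F: state=OPEN
  event#6 t=16s outcome=S: state=OPEN
  event#7 t=17s outcome=S: state=OPEN
  event#8 t=21s outcome=F: state=OPEN
  event#9 t=22s outcome=F: state=OPEN
  event#10 t=26s outcome=S: state=OPEN
  event#11 t=30s outcome=S: state=OPEN
  event#12 t=31s outcome=F: state=OPEN
  event#13 t=34s outcome=S: state=OPEN
  event#14 t=37s outcome=S: state=OPEN
  event#15 t=40s outcome=F: state=OPEN
  event#16 t=44s outcome=S: state=CLOSED
  event#17 t=47s outcome=S: state=CLOSED
  event#18 t=48s outcome=F: state=CLOSED
  event#19 t=51s outcome=S: state=CLOSED

Answer: CCOOOOOOOOOOOOOCCCC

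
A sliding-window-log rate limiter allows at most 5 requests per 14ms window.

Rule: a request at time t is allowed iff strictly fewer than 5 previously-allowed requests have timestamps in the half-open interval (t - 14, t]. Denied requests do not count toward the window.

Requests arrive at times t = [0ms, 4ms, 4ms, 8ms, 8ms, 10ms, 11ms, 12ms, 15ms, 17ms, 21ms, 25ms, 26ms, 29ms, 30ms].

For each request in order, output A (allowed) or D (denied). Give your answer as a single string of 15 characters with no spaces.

Tracking allowed requests in the window:
  req#1 t=0ms: ALLOW
  req#2 t=4ms: ALLOW
  req#3 t=4ms: ALLOW
  req#4 t=8ms: ALLOW
  req#5 t=8ms: ALLOW
  req#6 t=10ms: DENY
  req#7 t=11ms: DENY
  req#8 t=12ms: DENY
  req#9 t=15ms: ALLOW
  req#10 t=17ms: DENY
  req#11 t=21ms: ALLOW
  req#12 t=25ms: ALLOW
  req#13 t=26ms: ALLOW
  req#14 t=29ms: ALLOW
  req#15 t=30ms: ALLOW

Answer: AAAAADDDADAAAAA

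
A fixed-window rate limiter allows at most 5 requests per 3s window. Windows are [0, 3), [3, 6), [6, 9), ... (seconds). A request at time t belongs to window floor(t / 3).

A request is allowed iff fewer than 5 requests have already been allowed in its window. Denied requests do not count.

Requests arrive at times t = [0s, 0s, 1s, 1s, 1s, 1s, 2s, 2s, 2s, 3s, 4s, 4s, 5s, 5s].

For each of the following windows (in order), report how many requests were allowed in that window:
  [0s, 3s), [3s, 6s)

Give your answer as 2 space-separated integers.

Answer: 5 5

Derivation:
Processing requests:
  req#1 t=0s (window 0): ALLOW
  req#2 t=0s (window 0): ALLOW
  req#3 t=1s (window 0): ALLOW
  req#4 t=1s (window 0): ALLOW
  req#5 t=1s (window 0): ALLOW
  req#6 t=1s (window 0): DENY
  req#7 t=2s (window 0): DENY
  req#8 t=2s (window 0): DENY
  req#9 t=2s (window 0): DENY
  req#10 t=3s (window 1): ALLOW
  req#11 t=4s (window 1): ALLOW
  req#12 t=4s (window 1): ALLOW
  req#13 t=5s (window 1): ALLOW
  req#14 t=5s (window 1): ALLOW

Allowed counts by window: 5 5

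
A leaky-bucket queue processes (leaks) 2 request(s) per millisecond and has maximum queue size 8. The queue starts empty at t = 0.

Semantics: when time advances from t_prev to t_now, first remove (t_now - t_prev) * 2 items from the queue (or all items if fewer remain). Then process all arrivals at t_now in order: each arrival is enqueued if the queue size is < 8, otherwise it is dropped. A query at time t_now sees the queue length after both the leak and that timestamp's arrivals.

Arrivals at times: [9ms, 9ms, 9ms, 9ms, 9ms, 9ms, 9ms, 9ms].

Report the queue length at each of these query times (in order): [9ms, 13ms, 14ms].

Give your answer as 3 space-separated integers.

Answer: 8 0 0

Derivation:
Queue lengths at query times:
  query t=9ms: backlog = 8
  query t=13ms: backlog = 0
  query t=14ms: backlog = 0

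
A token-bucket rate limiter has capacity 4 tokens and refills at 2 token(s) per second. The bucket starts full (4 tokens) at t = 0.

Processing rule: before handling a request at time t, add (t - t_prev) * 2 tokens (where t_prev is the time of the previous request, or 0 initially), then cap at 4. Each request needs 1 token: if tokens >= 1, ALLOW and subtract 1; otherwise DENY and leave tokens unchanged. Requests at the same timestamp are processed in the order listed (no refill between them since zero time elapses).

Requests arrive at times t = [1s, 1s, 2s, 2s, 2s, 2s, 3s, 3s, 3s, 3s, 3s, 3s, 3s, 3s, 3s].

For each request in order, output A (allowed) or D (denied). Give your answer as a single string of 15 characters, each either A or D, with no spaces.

Simulating step by step:
  req#1 t=1s: ALLOW
  req#2 t=1s: ALLOW
  req#3 t=2s: ALLOW
  req#4 t=2s: ALLOW
  req#5 t=2s: ALLOW
  req#6 t=2s: ALLOW
  req#7 t=3s: ALLOW
  req#8 t=3s: ALLOW
  req#9 t=3s: DENY
  req#10 t=3s: DENY
  req#11 t=3s: DENY
  req#12 t=3s: DENY
  req#13 t=3s: DENY
  req#14 t=3s: DENY
  req#15 t=3s: DENY

Answer: AAAAAAAADDDDDDD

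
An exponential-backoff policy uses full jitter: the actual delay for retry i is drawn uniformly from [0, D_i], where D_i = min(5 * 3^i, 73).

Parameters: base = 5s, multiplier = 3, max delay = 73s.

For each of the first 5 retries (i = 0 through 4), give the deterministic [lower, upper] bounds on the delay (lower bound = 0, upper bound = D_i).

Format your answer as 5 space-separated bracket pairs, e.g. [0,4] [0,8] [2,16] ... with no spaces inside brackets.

Answer: [0,5] [0,15] [0,45] [0,73] [0,73]

Derivation:
Computing bounds per retry:
  i=0: D_i=min(5*3^0,73)=5, bounds=[0,5]
  i=1: D_i=min(5*3^1,73)=15, bounds=[0,15]
  i=2: D_i=min(5*3^2,73)=45, bounds=[0,45]
  i=3: D_i=min(5*3^3,73)=73, bounds=[0,73]
  i=4: D_i=min(5*3^4,73)=73, bounds=[0,73]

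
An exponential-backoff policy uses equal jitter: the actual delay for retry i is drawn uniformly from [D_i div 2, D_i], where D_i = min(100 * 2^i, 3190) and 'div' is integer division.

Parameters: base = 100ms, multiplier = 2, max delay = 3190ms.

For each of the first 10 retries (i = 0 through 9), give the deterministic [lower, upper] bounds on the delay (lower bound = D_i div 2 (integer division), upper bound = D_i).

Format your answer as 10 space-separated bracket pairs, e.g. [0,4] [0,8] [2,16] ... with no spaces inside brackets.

Computing bounds per retry:
  i=0: D_i=min(100*2^0,3190)=100, bounds=[50,100]
  i=1: D_i=min(100*2^1,3190)=200, bounds=[100,200]
  i=2: D_i=min(100*2^2,3190)=400, bounds=[200,400]
  i=3: D_i=min(100*2^3,3190)=800, bounds=[400,800]
  i=4: D_i=min(100*2^4,3190)=1600, bounds=[800,1600]
  i=5: D_i=min(100*2^5,3190)=3190, bounds=[1595,3190]
  i=6: D_i=min(100*2^6,3190)=3190, bounds=[1595,3190]
  i=7: D_i=min(100*2^7,3190)=3190, bounds=[1595,3190]
  i=8: D_i=min(100*2^8,3190)=3190, bounds=[1595,3190]
  i=9: D_i=min(100*2^9,3190)=3190, bounds=[1595,3190]

Answer: [50,100] [100,200] [200,400] [400,800] [800,1600] [1595,3190] [1595,3190] [1595,3190] [1595,3190] [1595,3190]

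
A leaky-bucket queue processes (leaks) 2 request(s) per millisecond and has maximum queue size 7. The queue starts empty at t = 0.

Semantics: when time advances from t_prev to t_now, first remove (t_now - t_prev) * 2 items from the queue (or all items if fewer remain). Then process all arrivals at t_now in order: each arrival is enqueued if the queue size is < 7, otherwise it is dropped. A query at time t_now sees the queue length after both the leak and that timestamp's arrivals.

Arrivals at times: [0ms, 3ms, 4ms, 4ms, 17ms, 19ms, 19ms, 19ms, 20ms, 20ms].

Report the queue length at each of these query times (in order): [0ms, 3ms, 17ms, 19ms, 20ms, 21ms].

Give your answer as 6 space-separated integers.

Queue lengths at query times:
  query t=0ms: backlog = 1
  query t=3ms: backlog = 1
  query t=17ms: backlog = 1
  query t=19ms: backlog = 3
  query t=20ms: backlog = 3
  query t=21ms: backlog = 1

Answer: 1 1 1 3 3 1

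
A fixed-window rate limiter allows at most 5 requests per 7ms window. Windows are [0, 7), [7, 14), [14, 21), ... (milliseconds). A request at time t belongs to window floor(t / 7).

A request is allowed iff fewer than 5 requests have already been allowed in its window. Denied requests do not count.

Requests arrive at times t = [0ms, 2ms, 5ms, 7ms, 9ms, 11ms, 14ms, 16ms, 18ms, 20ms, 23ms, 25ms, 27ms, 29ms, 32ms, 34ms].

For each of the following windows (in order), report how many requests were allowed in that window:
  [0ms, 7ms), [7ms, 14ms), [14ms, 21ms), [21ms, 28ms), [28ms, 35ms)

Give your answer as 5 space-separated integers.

Answer: 3 3 4 3 3

Derivation:
Processing requests:
  req#1 t=0ms (window 0): ALLOW
  req#2 t=2ms (window 0): ALLOW
  req#3 t=5ms (window 0): ALLOW
  req#4 t=7ms (window 1): ALLOW
  req#5 t=9ms (window 1): ALLOW
  req#6 t=11ms (window 1): ALLOW
  req#7 t=14ms (window 2): ALLOW
  req#8 t=16ms (window 2): ALLOW
  req#9 t=18ms (window 2): ALLOW
  req#10 t=20ms (window 2): ALLOW
  req#11 t=23ms (window 3): ALLOW
  req#12 t=25ms (window 3): ALLOW
  req#13 t=27ms (window 3): ALLOW
  req#14 t=29ms (window 4): ALLOW
  req#15 t=32ms (window 4): ALLOW
  req#16 t=34ms (window 4): ALLOW

Allowed counts by window: 3 3 4 3 3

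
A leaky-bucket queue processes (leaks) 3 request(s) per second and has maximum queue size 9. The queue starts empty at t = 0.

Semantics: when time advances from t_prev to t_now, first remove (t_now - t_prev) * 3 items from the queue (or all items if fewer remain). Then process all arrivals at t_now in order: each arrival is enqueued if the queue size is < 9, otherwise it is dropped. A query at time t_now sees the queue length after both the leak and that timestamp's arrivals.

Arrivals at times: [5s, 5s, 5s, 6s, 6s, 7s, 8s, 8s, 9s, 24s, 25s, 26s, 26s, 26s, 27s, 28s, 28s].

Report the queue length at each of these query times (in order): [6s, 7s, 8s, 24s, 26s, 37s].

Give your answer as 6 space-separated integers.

Queue lengths at query times:
  query t=6s: backlog = 2
  query t=7s: backlog = 1
  query t=8s: backlog = 2
  query t=24s: backlog = 1
  query t=26s: backlog = 3
  query t=37s: backlog = 0

Answer: 2 1 2 1 3 0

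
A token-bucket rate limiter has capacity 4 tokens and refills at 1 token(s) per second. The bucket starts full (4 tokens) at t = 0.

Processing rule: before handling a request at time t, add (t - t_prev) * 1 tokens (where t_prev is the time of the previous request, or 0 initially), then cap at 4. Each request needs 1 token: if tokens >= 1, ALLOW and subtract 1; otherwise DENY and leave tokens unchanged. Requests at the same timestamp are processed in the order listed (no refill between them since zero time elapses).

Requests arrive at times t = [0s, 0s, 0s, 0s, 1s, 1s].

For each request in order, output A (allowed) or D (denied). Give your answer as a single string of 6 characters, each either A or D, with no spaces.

Answer: AAAAAD

Derivation:
Simulating step by step:
  req#1 t=0s: ALLOW
  req#2 t=0s: ALLOW
  req#3 t=0s: ALLOW
  req#4 t=0s: ALLOW
  req#5 t=1s: ALLOW
  req#6 t=1s: DENY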